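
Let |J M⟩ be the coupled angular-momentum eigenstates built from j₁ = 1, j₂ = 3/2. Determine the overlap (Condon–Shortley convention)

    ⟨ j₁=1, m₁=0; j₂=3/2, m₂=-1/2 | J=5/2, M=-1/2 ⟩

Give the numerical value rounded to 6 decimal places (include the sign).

+0.774597

j₁+j₂−J=0  J+j₁−j₂=2  J−j₁+j₂=3  j₁+j₂+J+1=6
(j₁±m₁, j₂±m₂, J±M) = (1,1,1,2,2,3)
P² = 12/5
sum k=0..0:
  [0] +1/2 = 1/2
S = 1/2
C² = P²·S² = 3/5 ; C = +0.774597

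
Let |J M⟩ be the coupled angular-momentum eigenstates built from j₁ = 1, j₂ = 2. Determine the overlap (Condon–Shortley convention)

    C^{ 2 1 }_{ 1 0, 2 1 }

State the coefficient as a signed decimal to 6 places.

triangle: 1!·1!·3!/6! = 6/720
(j±m)!: 1!·1!·3!·1!·3!·1! = 36
prefactor² = (2J+1)·Δ·N² = 3/2
  k=0: +1/(0!·1!·1!·3!·0!·0!) = 1/6
  k=1: −1/(1!·0!·0!·2!·1!·1!) = -1/2
Σ = -1/3  ⇒  CG² = 3/2·(-1/3)² = 1/6
CG = −√(1/6) = -0.408248

-0.408248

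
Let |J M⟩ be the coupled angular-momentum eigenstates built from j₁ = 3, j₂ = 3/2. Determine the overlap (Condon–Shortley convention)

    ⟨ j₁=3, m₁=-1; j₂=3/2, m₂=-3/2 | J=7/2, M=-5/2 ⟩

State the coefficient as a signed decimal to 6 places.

+√(10/21) ≈ +0.690066

√[8·1!5!2!/9! · 2!4!0!3!1!6!] = √(7680/7)
  +(−1)^0/∏(0,1,4,0,1,2)! = 1/48  (running 1/48)
⟨..|..⟩ = √(7680/7)·(1/48) = +0.690066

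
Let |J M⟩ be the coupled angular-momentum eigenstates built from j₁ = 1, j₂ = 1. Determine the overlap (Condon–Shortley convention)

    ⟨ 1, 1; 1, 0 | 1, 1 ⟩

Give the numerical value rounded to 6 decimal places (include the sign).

+√(1/2) = +0.707107

triangle: 1!·1!·1!/4! = 1/24
(j±m)!: 2!·0!·1!·1!·2!·0! = 4
prefactor² = (2J+1)·Δ·N² = 1/2
  k=0: +1/(0!·1!·0!·1!·1!·0!) = 1
Σ = 1  ⇒  CG² = 1/2·1² = 1/2
CG = +√(1/2) = +0.707107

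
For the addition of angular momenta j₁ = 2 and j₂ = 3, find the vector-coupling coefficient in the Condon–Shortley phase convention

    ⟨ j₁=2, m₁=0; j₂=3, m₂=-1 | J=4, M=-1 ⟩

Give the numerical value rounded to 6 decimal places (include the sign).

j₁+j₂−J=1  J+j₁−j₂=3  J−j₁+j₂=5  j₁+j₂+J+1=10
(j₁±m₁, j₂±m₂, J±M) = (2,2,2,4,3,5)
P² = 1728/7
sum k=0..1:
  [0] +1/24 = 1/24
  [1] −1/48 = -1/48
S = 1/48
C² = P²·S² = 3/28 ; C = +0.327327

+0.327327  (= +√(3/28))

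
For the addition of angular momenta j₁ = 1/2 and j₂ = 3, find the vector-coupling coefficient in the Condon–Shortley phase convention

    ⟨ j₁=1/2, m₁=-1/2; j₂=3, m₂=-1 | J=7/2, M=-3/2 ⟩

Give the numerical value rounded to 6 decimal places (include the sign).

j₁+j₂−J=0  J+j₁−j₂=1  J−j₁+j₂=6  j₁+j₂+J+1=8
(j₁±m₁, j₂±m₂, J±M) = (0,1,2,4,2,5)
P² = 11520/7
sum k=0..0:
  [0] +1/48 = 1/48
S = 1/48
C² = P²·S² = 5/7 ; C = +0.845154

+0.845154  (= +√(5/7))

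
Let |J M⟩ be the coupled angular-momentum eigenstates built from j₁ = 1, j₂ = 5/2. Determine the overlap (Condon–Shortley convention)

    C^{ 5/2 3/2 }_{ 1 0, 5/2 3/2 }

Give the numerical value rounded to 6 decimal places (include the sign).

√[6·1!1!4!/7! · 1!1!4!1!4!1!] = √(576/35)
  +(−1)^0/∏(0,1,1,4,0,0)! = 1/24  (running 1/24)
  +(−1)^1/∏(1,0,0,3,1,1)! = -1/6  (running -1/8)
⟨..|..⟩ = √(576/35)·(-1/8) = -0.507093

−√(9/35) ≈ -0.507093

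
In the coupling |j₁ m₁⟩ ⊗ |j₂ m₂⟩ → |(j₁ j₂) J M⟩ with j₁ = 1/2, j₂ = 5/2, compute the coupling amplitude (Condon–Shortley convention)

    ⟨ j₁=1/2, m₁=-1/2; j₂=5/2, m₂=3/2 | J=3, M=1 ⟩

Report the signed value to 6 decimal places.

triangle: 0!·1!·5!/7! = 120/5040
(j±m)!: 0!·1!·4!·1!·4!·2! = 1152
prefactor² = (2J+1)·Δ·N² = 192
  k=0: +1/(0!·0!·1!·4!·0!·1!) = 1/24
Σ = 1/24  ⇒  CG² = 192·1/24² = 1/3
CG = +√(1/3) = +0.577350

+√(1/3) ≈ +0.577350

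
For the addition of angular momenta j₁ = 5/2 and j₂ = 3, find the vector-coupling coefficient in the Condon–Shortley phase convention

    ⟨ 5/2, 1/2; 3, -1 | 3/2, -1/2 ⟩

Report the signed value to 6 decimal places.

triangle: 4!·1!·2!/8! = 48/40320
(j±m)!: 3!·2!·2!·4!·1!·2! = 1152
prefactor² = (2J+1)·Δ·N² = 192/35
  k=1: −1/(1!·3!·1!·1!·0!·1!) = -1/6
  k=2: +1/(2!·2!·0!·0!·1!·2!) = 1/8
Σ = -1/24  ⇒  CG² = 192/35·(-1/24)² = 1/105
CG = −√(1/105) = -0.097590

−√(1/105) = -0.097590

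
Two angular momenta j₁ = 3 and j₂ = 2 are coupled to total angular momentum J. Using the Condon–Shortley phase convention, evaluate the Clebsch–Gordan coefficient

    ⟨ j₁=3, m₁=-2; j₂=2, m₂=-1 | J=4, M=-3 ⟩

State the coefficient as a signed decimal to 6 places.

-0.223607

j₁+j₂−J=1  J+j₁−j₂=5  J−j₁+j₂=3  j₁+j₂+J+1=10
(j₁±m₁, j₂±m₂, J±M) = (1,5,1,3,1,7)
P² = 6480
sum k=0..1:
  [0] +1/240 = 1/240
  [1] −1/144 = -1/144
S = -1/360
C² = P²·S² = 1/20 ; C = -0.223607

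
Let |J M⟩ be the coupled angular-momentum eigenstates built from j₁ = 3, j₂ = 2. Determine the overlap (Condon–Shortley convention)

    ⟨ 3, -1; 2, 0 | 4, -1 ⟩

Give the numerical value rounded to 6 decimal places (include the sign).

triangle: 1!×5!×3!/10! = 720/3628800
(j±m)!: 2!×4!×2!×2!×3!×5! = 138240
prefactor² = (2J+1)×Δ×N² = 1728/7
  k=0: +1/(0!×1!×4!×2!×1!×1!) = 1/48
  k=1: −1/(1!×0!×3!×1!×2!×2!) = -1/24
Σ = -1/48  ⇒  CG² = 1728/7×(-1/48)² = 3/28
CG = −√(3/28) = -0.327327

−√(3/28) = -0.327327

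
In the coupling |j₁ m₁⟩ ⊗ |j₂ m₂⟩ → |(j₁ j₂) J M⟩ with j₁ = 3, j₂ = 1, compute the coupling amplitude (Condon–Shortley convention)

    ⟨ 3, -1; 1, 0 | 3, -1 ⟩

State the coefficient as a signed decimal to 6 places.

j₁+j₂−J=1  J+j₁−j₂=5  J−j₁+j₂=1  j₁+j₂+J+1=8
(j₁±m₁, j₂±m₂, J±M) = (2,4,1,1,2,4)
P² = 48
sum k=0..1:
  [0] +1/24 = 1/24
  [1] −1/12 = -1/12
S = -1/24
C² = P²·S² = 1/12 ; C = -0.288675

−√(1/12) ≈ -0.288675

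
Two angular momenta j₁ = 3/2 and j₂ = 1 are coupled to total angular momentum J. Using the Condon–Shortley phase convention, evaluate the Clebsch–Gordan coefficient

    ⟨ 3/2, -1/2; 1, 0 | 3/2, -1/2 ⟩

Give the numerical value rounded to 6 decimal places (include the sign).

-0.258199

√[4·1!2!1!/5! · 1!2!1!1!1!2!] = √(4/15)
  +(−1)^0/∏(0,1,2,1,0,0)! = 1/2  (running 1/2)
  +(−1)^1/∏(1,0,1,0,1,1)! = -1  (running -1/2)
⟨..|..⟩ = √(4/15)·(-1/2) = -0.258199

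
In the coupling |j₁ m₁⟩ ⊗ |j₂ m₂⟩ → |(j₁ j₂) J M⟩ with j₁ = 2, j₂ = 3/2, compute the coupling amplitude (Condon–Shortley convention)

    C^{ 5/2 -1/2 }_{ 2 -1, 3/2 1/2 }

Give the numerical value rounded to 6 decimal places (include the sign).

j₁+j₂−J=1  J+j₁−j₂=3  J−j₁+j₂=2  j₁+j₂+J+1=7
(j₁±m₁, j₂±m₂, J±M) = (1,3,2,1,2,3)
P² = 72/35
sum k=0..1:
  [0] +1/12 = 1/12
  [1] −1/2 = -1/2
S = -5/12
C² = P²·S² = 5/14 ; C = -0.597614

−√(5/14) ≈ -0.597614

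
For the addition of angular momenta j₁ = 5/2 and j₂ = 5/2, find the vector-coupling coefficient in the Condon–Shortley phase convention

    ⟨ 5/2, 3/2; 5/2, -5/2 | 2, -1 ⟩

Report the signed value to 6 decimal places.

+√(5/14) ≈ +0.597614

j₁+j₂−J=3  J+j₁−j₂=2  J−j₁+j₂=2  j₁+j₂+J+1=8
(j₁±m₁, j₂±m₂, J±M) = (4,1,0,5,1,3)
P² = 360/7
sum k=0..0:
  [0] +1/12 = 1/12
S = 1/12
C² = P²·S² = 5/14 ; C = +0.597614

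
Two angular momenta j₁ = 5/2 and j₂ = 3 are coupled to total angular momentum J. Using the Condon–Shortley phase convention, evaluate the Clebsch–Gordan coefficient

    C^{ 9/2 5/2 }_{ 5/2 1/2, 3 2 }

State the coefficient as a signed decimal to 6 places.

-0.497468

√[10·1!4!5!/11! · 3!2!5!1!7!2!] = √(115200/11)
  +(−1)^0/∏(0,1,2,5,2,0)! = 1/480  (running 1/480)
  +(−1)^1/∏(1,0,1,4,3,1)! = -1/144  (running -7/1440)
⟨..|..⟩ = √(115200/11)·(-7/1440) = -0.497468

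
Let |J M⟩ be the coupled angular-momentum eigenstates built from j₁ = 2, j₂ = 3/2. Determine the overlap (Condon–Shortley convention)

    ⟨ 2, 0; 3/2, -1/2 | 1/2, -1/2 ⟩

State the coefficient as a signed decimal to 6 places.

-0.447214  (= −√(1/5))

triangle: 3!*1!*0!/5! = 6/120
(j±m)!: 2!*2!*1!*2!*0!*1! = 8
prefactor² = (2J+1)*Δ*N² = 4/5
  k=1: −1/(1!*2!*1!*0!*0!*0!) = -1/2
Σ = -1/2  ⇒  CG² = 4/5*(-1/2)² = 1/5
CG = −√(1/5) = -0.447214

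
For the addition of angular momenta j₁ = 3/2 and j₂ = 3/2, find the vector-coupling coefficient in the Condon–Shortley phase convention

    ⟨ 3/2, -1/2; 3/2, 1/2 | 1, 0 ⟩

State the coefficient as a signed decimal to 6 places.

√[3·2!1!1!/5! · 1!2!2!1!1!1!] = √(1/5)
  +(−1)^1/∏(1,1,1,1,0,0)! = -1  (running -1)
  +(−1)^2/∏(2,0,0,0,1,1)! = 1/2  (running -1/2)
⟨..|..⟩ = √(1/5)·(-1/2) = -0.223607

−√(1/20) = -0.223607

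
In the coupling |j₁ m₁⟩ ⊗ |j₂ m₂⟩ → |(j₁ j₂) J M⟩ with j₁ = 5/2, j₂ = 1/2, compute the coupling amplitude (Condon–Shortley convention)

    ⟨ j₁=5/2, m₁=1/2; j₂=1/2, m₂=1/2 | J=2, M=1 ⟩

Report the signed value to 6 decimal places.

√[5·1!4!0!/6! · 3!2!1!0!3!1!] = √(12)
  +(−1)^1/∏(1,0,1,0,3,0)! = -1/6  (running -1/6)
⟨..|..⟩ = √(12)·(-1/6) = -0.577350

−√(1/3) ≈ -0.577350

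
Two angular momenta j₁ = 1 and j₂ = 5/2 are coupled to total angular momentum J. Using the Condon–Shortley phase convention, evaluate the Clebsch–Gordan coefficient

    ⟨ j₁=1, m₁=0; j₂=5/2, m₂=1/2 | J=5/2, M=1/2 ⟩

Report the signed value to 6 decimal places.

triangle: 1!·1!·4!/7! = 24/5040
(j±m)!: 1!·1!·3!·2!·3!·2! = 144
prefactor² = (2J+1)·Δ·N² = 144/35
  k=0: +1/(0!·1!·1!·3!·0!·1!) = 1/6
  k=1: −1/(1!·0!·0!·2!·1!·2!) = -1/4
Σ = -1/12  ⇒  CG² = 144/35·(-1/12)² = 1/35
CG = −√(1/35) = -0.169031

−√(1/35) ≈ -0.169031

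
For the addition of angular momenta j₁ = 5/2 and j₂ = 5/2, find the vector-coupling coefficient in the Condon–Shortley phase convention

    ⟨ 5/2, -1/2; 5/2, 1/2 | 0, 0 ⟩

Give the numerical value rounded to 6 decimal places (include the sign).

-0.408248  (= −√(1/6))

j₁+j₂−J=5  J+j₁−j₂=0  J−j₁+j₂=0  j₁+j₂+J+1=6
(j₁±m₁, j₂±m₂, J±M) = (2,3,3,2,0,0)
P² = 24
sum k=3..3:
  [3] −1/12 = -1/12
S = -1/12
C² = P²·S² = 1/6 ; C = -0.408248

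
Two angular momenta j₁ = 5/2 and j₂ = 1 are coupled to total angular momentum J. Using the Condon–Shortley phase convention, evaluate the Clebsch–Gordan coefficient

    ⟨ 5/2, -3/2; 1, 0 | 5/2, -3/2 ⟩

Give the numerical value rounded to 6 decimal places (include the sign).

triangle: 1!*4!*1!/7! = 24/5040
(j±m)!: 1!*4!*1!*1!*1!*4! = 576
prefactor² = (2J+1)*Δ*N² = 576/35
  k=0: +1/(0!*1!*4!*1!*0!*0!) = 1/24
  k=1: −1/(1!*0!*3!*0!*1!*1!) = -1/6
Σ = -1/8  ⇒  CG² = 576/35*(-1/8)² = 9/35
CG = −√(9/35) = -0.507093

-0.507093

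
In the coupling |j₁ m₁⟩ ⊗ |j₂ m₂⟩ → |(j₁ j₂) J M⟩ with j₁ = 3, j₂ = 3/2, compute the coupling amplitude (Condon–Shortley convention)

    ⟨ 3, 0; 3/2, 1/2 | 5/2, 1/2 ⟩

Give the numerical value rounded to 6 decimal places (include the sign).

√[6·2!4!1!/8! · 3!3!2!1!3!2!] = √(216/35)
  +(−1)^1/∏(1,1,2,1,2,0)! = -1/4  (running -1/4)
  +(−1)^2/∏(2,0,1,0,3,1)! = 1/12  (running -1/6)
⟨..|..⟩ = √(216/35)·(-1/6) = -0.414039

−√(6/35) ≈ -0.414039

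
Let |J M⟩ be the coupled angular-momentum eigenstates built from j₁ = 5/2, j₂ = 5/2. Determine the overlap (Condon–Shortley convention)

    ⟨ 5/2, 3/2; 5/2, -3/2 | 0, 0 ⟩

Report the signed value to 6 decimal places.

j₁+j₂−J=5  J+j₁−j₂=0  J−j₁+j₂=0  j₁+j₂+J+1=6
(j₁±m₁, j₂±m₂, J±M) = (4,1,1,4,0,0)
P² = 96
sum k=1..1:
  [1] −1/24 = -1/24
S = -1/24
C² = P²·S² = 1/6 ; C = -0.408248

−√(1/6) = -0.408248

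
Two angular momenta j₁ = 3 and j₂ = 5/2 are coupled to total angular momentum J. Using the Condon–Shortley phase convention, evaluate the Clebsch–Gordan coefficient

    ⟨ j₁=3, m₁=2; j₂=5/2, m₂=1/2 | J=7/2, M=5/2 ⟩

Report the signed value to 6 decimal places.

j₁+j₂−J=2  J+j₁−j₂=4  J−j₁+j₂=3  j₁+j₂+J+1=10
(j₁±m₁, j₂±m₂, J±M) = (5,1,3,2,6,1)
P² = 4608/7
sum k=0..1:
  [0] +1/72 = 1/72
  [1] −1/48 = -1/48
S = -1/144
C² = P²·S² = 2/63 ; C = -0.178174

-0.178174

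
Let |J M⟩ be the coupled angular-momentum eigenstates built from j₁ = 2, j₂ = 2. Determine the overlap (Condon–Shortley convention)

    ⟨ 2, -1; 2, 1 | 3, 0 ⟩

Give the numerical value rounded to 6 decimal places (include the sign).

−√(2/5) = -0.632456

j₁+j₂−J=1  J+j₁−j₂=3  J−j₁+j₂=3  j₁+j₂+J+1=8
(j₁±m₁, j₂±m₂, J±M) = (1,3,3,1,3,3)
P² = 81/10
sum k=0..1:
  [0] +1/36 = 1/36
  [1] −1/4 = -1/4
S = -2/9
C² = P²·S² = 2/5 ; C = -0.632456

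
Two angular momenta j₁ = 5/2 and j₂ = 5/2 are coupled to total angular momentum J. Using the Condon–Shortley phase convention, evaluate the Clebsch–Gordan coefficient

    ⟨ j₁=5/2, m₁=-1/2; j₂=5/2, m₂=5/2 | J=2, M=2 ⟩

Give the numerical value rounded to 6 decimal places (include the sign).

√[5·3!2!2!/8! · 2!3!5!0!4!0!] = √(720/7)
  +(−1)^3/∏(3,0,0,2,2,0)! = -1/24  (running -1/24)
⟨..|..⟩ = √(720/7)·(-1/24) = -0.422577

-0.422577  (= −√(5/28))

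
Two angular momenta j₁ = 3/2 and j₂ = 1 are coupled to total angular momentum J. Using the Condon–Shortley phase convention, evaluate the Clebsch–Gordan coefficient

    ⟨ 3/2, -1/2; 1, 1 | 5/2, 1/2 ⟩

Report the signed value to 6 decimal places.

+0.547723

triangle: 0!×3!×2!/6! = 12/720
(j±m)!: 1!×2!×2!×0!×3!×2! = 48
prefactor² = (2J+1)×Δ×N² = 24/5
  k=0: +1/(0!×0!×2!×2!×1!×0!) = 1/4
Σ = 1/4  ⇒  CG² = 24/5×1/4² = 3/10
CG = +√(3/10) = +0.547723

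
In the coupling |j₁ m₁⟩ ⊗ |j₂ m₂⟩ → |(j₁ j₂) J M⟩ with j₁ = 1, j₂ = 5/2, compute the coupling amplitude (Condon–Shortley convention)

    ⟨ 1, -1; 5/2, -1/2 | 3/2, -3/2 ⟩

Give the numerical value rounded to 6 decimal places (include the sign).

√[4·2!0!3!/6! · 0!2!2!3!0!3!] = √(48/5)
  +(−1)^2/∏(2,0,0,0,0,3)! = 1/12  (running 1/12)
⟨..|..⟩ = √(48/5)·(1/12) = +0.258199

+√(1/15) ≈ +0.258199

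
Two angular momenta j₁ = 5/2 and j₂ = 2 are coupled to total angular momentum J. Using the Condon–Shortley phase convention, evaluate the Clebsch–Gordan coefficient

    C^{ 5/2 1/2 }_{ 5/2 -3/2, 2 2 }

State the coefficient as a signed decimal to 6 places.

triangle: 2!*3!*2!/8! = 24/40320
(j±m)!: 1!*4!*4!*0!*3!*2! = 6912
prefactor² = (2J+1)*Δ*N² = 864/35
  k=2: +1/(2!*0!*2!*2!*1!*0!) = 1/8
Σ = 1/8  ⇒  CG² = 864/35*1/8² = 27/70
CG = +√(27/70) = +0.621059

+√(27/70) ≈ +0.621059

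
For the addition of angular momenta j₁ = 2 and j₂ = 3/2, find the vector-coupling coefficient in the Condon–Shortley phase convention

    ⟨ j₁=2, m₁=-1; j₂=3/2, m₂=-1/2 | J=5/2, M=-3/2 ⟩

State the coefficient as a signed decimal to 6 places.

−√(1/35) ≈ -0.169031

triangle: 1!·3!·2!/7! = 12/5040
(j±m)!: 1!·3!·1!·2!·1!·4! = 288
prefactor² = (2J+1)·Δ·N² = 144/35
  k=0: +1/(0!·1!·3!·1!·0!·1!) = 1/6
  k=1: −1/(1!·0!·2!·0!·1!·2!) = -1/4
Σ = -1/12  ⇒  CG² = 144/35·(-1/12)² = 1/35
CG = −√(1/35) = -0.169031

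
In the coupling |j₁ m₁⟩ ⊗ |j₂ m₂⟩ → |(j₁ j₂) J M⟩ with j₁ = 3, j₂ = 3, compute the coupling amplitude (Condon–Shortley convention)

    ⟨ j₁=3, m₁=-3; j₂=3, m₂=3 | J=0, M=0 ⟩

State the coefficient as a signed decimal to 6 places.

√[1·6!0!0!/7! · 0!6!6!0!0!0!] = √(518400/7)
  +(−1)^6/∏(6,0,0,0,0,0)! = 1/720  (running 1/720)
⟨..|..⟩ = √(518400/7)·(1/720) = +0.377964

+√(1/7) = +0.377964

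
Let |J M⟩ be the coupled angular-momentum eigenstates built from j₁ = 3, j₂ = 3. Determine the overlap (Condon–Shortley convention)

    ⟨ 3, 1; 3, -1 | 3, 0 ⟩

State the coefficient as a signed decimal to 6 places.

j₁+j₂−J=3  J+j₁−j₂=3  J−j₁+j₂=3  j₁+j₂+J+1=10
(j₁±m₁, j₂±m₂, J±M) = (4,2,2,4,3,3)
P² = 864/25
sum k=0..2:
  [0] +1/24 = 1/24
  [1] −1/8 = -1/8
  [2] +1/72 = 1/72
S = -5/72
C² = P²·S² = 1/6 ; C = -0.408248

-0.408248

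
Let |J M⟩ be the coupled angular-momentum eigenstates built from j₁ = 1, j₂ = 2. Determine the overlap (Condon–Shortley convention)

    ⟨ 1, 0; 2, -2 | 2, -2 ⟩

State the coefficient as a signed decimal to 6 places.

√[5·1!1!3!/6! · 1!1!0!4!0!4!] = √(24)
  +(−1)^0/∏(0,1,1,0,0,3)! = 1/6  (running 1/6)
⟨..|..⟩ = √(24)·(1/6) = +0.816497

+√(2/3) = +0.816497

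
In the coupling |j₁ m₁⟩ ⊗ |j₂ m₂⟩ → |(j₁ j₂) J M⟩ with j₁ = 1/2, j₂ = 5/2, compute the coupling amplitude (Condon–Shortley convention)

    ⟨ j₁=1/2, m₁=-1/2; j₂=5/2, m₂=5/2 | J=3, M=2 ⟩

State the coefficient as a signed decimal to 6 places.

+0.408248

triangle: 0!*1!*5!/7! = 120/5040
(j±m)!: 0!*1!*5!*0!*5!*1! = 14400
prefactor² = (2J+1)*Δ*N² = 2400
  k=0: +1/(0!*0!*1!*5!*0!*0!) = 1/120
Σ = 1/120  ⇒  CG² = 2400*1/120² = 1/6
CG = +√(1/6) = +0.408248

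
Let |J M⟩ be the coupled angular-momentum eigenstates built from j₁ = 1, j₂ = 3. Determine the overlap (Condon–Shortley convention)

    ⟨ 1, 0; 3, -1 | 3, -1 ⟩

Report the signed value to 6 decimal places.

√[7·1!1!5!/8! · 1!1!2!4!2!4!] = √(48)
  +(−1)^0/∏(0,1,1,2,0,3)! = 1/12  (running 1/12)
  +(−1)^1/∏(1,0,0,1,1,4)! = -1/24  (running 1/24)
⟨..|..⟩ = √(48)·(1/24) = +0.288675

+√(1/12) ≈ +0.288675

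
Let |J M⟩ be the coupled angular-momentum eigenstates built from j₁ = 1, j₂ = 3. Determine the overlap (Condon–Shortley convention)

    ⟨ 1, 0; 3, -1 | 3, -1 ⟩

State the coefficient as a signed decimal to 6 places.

√[7·1!1!5!/8! · 1!1!2!4!2!4!] = √(48)
  +(−1)^0/∏(0,1,1,2,0,3)! = 1/12  (running 1/12)
  +(−1)^1/∏(1,0,0,1,1,4)! = -1/24  (running 1/24)
⟨..|..⟩ = √(48)·(1/24) = +0.288675

+√(1/12) ≈ +0.288675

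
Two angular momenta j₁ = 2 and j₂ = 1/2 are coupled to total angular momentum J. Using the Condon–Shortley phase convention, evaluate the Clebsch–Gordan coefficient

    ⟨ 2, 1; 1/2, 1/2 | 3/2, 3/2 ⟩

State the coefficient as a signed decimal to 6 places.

-0.447214

triangle: 1!×3!×0!/5! = 6/120
(j±m)!: 3!×1!×1!×0!×3!×0! = 36
prefactor² = (2J+1)×Δ×N² = 36/5
  k=1: −1/(1!×0!×0!×0!×3!×0!) = -1/6
Σ = -1/6  ⇒  CG² = 36/5×(-1/6)² = 1/5
CG = −√(1/5) = -0.447214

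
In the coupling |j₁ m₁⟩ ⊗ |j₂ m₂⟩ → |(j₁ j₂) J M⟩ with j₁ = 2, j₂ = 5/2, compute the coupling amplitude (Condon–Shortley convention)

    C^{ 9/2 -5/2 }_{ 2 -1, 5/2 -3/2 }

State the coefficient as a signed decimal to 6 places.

+√(5/9) = +0.745356

triangle: 0!×4!×5!/10! = 2880/3628800
(j±m)!: 1!×3!×1!×4!×2!×7! = 1451520
prefactor² = (2J+1)×Δ×N² = 11520
  k=0: +1/(0!×0!×3!×1!×1!×4!) = 1/144
Σ = 1/144  ⇒  CG² = 11520×1/144² = 5/9
CG = +√(5/9) = +0.745356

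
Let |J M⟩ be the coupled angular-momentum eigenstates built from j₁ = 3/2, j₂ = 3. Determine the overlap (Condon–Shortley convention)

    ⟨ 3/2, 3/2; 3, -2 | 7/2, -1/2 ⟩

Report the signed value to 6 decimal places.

+√(5/21) ≈ +0.487950

√[8·1!2!5!/9! · 3!0!1!5!3!4!] = √(3840/7)
  +(−1)^0/∏(0,1,0,1,2,4)! = 1/48  (running 1/48)
⟨..|..⟩ = √(3840/7)·(1/48) = +0.487950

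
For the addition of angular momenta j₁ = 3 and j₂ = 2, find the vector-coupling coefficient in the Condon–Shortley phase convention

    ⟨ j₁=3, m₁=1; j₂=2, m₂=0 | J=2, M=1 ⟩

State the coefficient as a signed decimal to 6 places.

√[5·3!3!1!/8! · 4!2!2!2!3!1!] = √(36/7)
  +(−1)^1/∏(1,2,1,1,2,0)! = -1/4  (running -1/4)
  +(−1)^2/∏(2,1,0,0,3,1)! = 1/12  (running -1/6)
⟨..|..⟩ = √(36/7)·(-1/6) = -0.377964

−√(1/7) = -0.377964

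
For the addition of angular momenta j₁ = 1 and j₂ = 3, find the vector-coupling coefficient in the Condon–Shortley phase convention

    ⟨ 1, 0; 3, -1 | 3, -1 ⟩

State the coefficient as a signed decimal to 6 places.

+√(1/12) ≈ +0.288675

√[7·1!1!5!/8! · 1!1!2!4!2!4!] = √(48)
  +(−1)^0/∏(0,1,1,2,0,3)! = 1/12  (running 1/12)
  +(−1)^1/∏(1,0,0,1,1,4)! = -1/24  (running 1/24)
⟨..|..⟩ = √(48)·(1/24) = +0.288675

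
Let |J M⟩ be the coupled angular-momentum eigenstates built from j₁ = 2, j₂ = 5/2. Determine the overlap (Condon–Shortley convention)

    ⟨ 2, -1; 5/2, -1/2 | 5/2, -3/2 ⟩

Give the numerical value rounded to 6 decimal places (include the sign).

√[6·2!2!3!/8! · 1!3!2!3!1!4!] = √(216/35)
  +(−1)^1/∏(1,1,2,1,0,2)! = -1/4  (running -1/4)
  +(−1)^2/∏(2,0,1,0,1,3)! = 1/12  (running -1/6)
⟨..|..⟩ = √(216/35)·(-1/6) = -0.414039

-0.414039  (= −√(6/35))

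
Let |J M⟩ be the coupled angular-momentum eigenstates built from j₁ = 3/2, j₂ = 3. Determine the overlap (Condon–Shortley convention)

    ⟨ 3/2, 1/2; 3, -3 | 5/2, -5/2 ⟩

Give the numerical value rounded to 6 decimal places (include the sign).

triangle: 2!×1!×4!/8! = 48/40320
(j±m)!: 2!×1!×0!×6!×0!×5! = 172800
prefactor² = (2J+1)×Δ×N² = 8640/7
  k=0: +1/(0!×2!×1!×0!×0!×4!) = 1/48
Σ = 1/48  ⇒  CG² = 8640/7×1/48² = 15/28
CG = +√(15/28) = +0.731925

+√(15/28) ≈ +0.731925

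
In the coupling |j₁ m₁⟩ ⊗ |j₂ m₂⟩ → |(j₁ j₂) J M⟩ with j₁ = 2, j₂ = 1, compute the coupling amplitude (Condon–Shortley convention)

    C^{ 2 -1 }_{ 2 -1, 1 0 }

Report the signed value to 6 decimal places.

√[5·1!3!1!/6! · 1!3!1!1!1!3!] = √(3/2)
  +(−1)^0/∏(0,1,3,1,0,0)! = 1/6  (running 1/6)
  +(−1)^1/∏(1,0,2,0,1,1)! = -1/2  (running -1/3)
⟨..|..⟩ = √(3/2)·(-1/3) = -0.408248

-0.408248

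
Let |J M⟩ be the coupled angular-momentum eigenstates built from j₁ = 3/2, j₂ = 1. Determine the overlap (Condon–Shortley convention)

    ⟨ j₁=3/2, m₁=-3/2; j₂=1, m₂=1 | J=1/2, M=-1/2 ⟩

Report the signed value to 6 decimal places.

√[2·2!1!0!/4! · 0!3!2!0!0!1!] = √(2)
  +(−1)^2/∏(2,0,1,0,0,0)! = 1/2  (running 1/2)
⟨..|..⟩ = √(2)·(1/2) = +0.707107

+√(1/2) = +0.707107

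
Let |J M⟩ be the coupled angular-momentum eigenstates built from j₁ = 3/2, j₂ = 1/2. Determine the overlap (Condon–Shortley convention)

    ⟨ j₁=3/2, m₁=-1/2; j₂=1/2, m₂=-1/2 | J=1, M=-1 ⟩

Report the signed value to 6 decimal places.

+0.500000

√[3·1!2!0!/4! · 1!2!0!1!0!2!] = √(1)
  +(−1)^0/∏(0,1,2,0,0,0)! = 1/2  (running 1/2)
⟨..|..⟩ = √(1)·(1/2) = +0.500000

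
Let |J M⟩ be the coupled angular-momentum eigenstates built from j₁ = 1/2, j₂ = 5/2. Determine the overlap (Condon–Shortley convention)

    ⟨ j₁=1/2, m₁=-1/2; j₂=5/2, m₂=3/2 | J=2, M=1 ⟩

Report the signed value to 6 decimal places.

triangle: 1!·0!·4!/6! = 24/720
(j±m)!: 0!·1!·4!·1!·3!·1! = 144
prefactor² = (2J+1)·Δ·N² = 24
  k=1: −1/(1!·0!·0!·3!·0!·1!) = -1/6
Σ = -1/6  ⇒  CG² = 24·(-1/6)² = 2/3
CG = −√(2/3) = -0.816497

−√(2/3) ≈ -0.816497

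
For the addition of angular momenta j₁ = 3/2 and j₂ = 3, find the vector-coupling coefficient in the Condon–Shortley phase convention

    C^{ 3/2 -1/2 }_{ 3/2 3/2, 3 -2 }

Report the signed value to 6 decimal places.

+√(2/7) ≈ +0.534522

√[4·3!0!3!/7! · 3!0!1!5!1!2!] = √(288/7)
  +(−1)^0/∏(0,3,0,1,0,2)! = 1/12  (running 1/12)
⟨..|..⟩ = √(288/7)·(1/12) = +0.534522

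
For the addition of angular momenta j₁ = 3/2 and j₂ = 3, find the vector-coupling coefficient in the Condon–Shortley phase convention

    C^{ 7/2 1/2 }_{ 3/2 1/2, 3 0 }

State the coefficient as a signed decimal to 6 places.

j₁+j₂−J=1  J+j₁−j₂=2  J−j₁+j₂=5  j₁+j₂+J+1=9
(j₁±m₁, j₂±m₂, J±M) = (2,1,3,3,4,3)
P² = 384/7
sum k=0..1:
  [0] +1/12 = 1/12
  [1] −1/24 = -1/24
S = 1/24
C² = P²·S² = 2/21 ; C = +0.308607

+√(2/21) = +0.308607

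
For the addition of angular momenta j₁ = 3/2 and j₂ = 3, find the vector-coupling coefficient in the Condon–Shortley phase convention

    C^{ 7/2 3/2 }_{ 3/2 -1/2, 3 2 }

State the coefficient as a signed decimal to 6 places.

−√(3/7) = -0.654654

triangle: 1!*2!*5!/9! = 240/362880
(j±m)!: 1!*2!*5!*1!*5!*2! = 57600
prefactor² = (2J+1)*Δ*N² = 6400/21
  k=0: +1/(0!*1!*2!*5!*0!*0!) = 1/240
  k=1: −1/(1!*0!*1!*4!*1!*1!) = -1/24
Σ = -3/80  ⇒  CG² = 6400/21*(-3/80)² = 3/7
CG = −√(3/7) = -0.654654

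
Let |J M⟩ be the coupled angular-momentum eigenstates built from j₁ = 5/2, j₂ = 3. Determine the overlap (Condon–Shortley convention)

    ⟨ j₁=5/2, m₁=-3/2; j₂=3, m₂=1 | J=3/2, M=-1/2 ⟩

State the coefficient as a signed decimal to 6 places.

j₁+j₂−J=4  J+j₁−j₂=1  J−j₁+j₂=2  j₁+j₂+J+1=8
(j₁±m₁, j₂±m₂, J±M) = (1,4,4,2,1,2)
P² = 384/35
sum k=3..4:
  [3] −1/6 = -1/6
  [4] +1/48 = 1/48
S = -7/48
C² = P²·S² = 7/30 ; C = -0.483046

-0.483046  (= −√(7/30))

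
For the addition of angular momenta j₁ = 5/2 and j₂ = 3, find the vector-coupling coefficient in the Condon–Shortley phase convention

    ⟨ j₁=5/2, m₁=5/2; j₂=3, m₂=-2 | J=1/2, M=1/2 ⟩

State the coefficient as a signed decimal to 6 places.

√[2·5!0!1!/7! · 5!0!1!5!1!0!] = √(4800/7)
  +(−1)^0/∏(0,5,0,1,0,0)! = 1/120  (running 1/120)
⟨..|..⟩ = √(4800/7)·(1/120) = +0.218218

+0.218218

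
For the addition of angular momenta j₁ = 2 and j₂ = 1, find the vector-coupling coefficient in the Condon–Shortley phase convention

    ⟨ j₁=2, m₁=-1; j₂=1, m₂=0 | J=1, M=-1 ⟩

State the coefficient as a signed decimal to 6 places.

√[3·2!2!0!/5! · 1!3!1!1!0!2!] = √(6/5)
  +(−1)^1/∏(1,1,2,0,0,0)! = -1/2  (running -1/2)
⟨..|..⟩ = √(6/5)·(-1/2) = -0.547723

−√(3/10) ≈ -0.547723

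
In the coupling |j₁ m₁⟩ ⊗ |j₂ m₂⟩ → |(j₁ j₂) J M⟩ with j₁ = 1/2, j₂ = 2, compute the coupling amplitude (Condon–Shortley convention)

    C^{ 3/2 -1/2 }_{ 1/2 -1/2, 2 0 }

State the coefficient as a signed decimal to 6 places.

j₁+j₂−J=1  J+j₁−j₂=0  J−j₁+j₂=3  j₁+j₂+J+1=5
(j₁±m₁, j₂±m₂, J±M) = (0,1,2,2,1,2)
P² = 8/5
sum k=1..1:
  [1] −1/2 = -1/2
S = -1/2
C² = P²·S² = 2/5 ; C = -0.632456

-0.632456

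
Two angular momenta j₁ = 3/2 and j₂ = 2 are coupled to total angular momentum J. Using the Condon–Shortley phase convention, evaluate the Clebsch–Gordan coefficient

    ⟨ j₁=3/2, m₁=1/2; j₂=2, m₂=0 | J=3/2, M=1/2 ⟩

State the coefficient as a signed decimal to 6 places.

-0.447214  (= −√(1/5))

j₁+j₂−J=2  J+j₁−j₂=1  J−j₁+j₂=2  j₁+j₂+J+1=6
(j₁±m₁, j₂±m₂, J±M) = (2,1,2,2,2,1)
P² = 16/45
sum k=0..1:
  [0] +1/4 = 1/4
  [1] −1/1 = -1
S = -3/4
C² = P²·S² = 1/5 ; C = -0.447214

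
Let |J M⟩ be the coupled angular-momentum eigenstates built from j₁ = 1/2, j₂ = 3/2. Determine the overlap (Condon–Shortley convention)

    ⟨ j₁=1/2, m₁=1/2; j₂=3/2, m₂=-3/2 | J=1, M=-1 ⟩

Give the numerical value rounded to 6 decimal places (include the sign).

j₁+j₂−J=1  J+j₁−j₂=0  J−j₁+j₂=2  j₁+j₂+J+1=4
(j₁±m₁, j₂±m₂, J±M) = (1,0,0,3,0,2)
P² = 3
sum k=0..0:
  [0] +1/2 = 1/2
S = 1/2
C² = P²·S² = 3/4 ; C = +0.866025

+√(3/4) ≈ +0.866025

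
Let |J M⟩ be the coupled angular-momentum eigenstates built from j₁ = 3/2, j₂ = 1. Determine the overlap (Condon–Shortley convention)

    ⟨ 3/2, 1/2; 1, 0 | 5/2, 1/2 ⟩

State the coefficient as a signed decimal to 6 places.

√[6·0!3!2!/6! · 2!1!1!1!3!2!] = √(12/5)
  +(−1)^0/∏(0,0,1,1,2,1)! = 1/2  (running 1/2)
⟨..|..⟩ = √(12/5)·(1/2) = +0.774597

+√(3/5) = +0.774597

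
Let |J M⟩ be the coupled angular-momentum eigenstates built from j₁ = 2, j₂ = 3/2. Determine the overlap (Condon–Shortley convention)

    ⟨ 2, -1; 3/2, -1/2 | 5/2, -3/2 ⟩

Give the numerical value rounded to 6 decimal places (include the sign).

√[6·1!3!2!/7! · 1!3!1!2!1!4!] = √(144/35)
  +(−1)^0/∏(0,1,3,1,0,1)! = 1/6  (running 1/6)
  +(−1)^1/∏(1,0,2,0,1,2)! = -1/4  (running -1/12)
⟨..|..⟩ = √(144/35)·(-1/12) = -0.169031

-0.169031  (= −√(1/35))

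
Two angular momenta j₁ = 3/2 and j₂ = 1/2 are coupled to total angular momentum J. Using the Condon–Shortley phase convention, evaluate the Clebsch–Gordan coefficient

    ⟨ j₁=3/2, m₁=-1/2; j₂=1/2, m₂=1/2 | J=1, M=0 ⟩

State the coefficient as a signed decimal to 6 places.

triangle: 1!*2!*0!/4! = 2/24
(j±m)!: 1!*2!*1!*0!*1!*1! = 2
prefactor² = (2J+1)*Δ*N² = 1/2
  k=1: −1/(1!*0!*1!*0!*1!*0!) = -1
Σ = -1  ⇒  CG² = 1/2*(-1)² = 1/2
CG = −√(1/2) = -0.707107

−√(1/2) = -0.707107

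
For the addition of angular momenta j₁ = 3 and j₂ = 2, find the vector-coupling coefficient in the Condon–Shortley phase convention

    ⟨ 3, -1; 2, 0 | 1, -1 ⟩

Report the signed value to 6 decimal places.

+√(6/35) ≈ +0.414039

triangle: 4!×2!×0!/7! = 48/5040
(j±m)!: 2!×4!×2!×2!×0!×2! = 384
prefactor² = (2J+1)×Δ×N² = 384/35
  k=2: +1/(2!×2!×2!×0!×0!×0!) = 1/8
Σ = 1/8  ⇒  CG² = 384/35×1/8² = 6/35
CG = +√(6/35) = +0.414039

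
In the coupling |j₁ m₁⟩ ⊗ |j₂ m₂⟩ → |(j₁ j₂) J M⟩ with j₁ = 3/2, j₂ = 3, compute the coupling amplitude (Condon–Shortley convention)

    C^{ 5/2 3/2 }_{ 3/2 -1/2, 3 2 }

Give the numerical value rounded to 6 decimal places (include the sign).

triangle: 2!*1!*4!/8! = 48/40320
(j±m)!: 1!*2!*5!*1!*4!*1! = 5760
prefactor² = (2J+1)*Δ*N² = 288/7
  k=1: −1/(1!*1!*1!*4!*0!*0!) = -1/24
  k=2: +1/(2!*0!*0!*3!*1!*1!) = 1/12
Σ = 1/24  ⇒  CG² = 288/7*1/24² = 1/14
CG = +√(1/14) = +0.267261

+√(1/14) ≈ +0.267261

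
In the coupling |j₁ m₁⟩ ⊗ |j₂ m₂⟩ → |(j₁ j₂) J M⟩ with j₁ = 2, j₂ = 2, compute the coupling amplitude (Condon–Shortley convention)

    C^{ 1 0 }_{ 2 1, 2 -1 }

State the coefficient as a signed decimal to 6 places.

√[3·3!1!1!/6! · 3!1!1!3!1!1!] = √(9/10)
  +(−1)^0/∏(0,3,1,1,0,0)! = 1/6  (running 1/6)
  +(−1)^1/∏(1,2,0,0,1,1)! = -1/2  (running -1/3)
⟨..|..⟩ = √(9/10)·(-1/3) = -0.316228

-0.316228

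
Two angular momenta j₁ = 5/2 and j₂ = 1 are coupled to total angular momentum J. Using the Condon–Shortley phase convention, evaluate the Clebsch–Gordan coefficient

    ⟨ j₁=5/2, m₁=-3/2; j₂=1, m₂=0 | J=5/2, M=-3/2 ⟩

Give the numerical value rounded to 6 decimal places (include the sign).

−√(9/35) = -0.507093

j₁+j₂−J=1  J+j₁−j₂=4  J−j₁+j₂=1  j₁+j₂+J+1=7
(j₁±m₁, j₂±m₂, J±M) = (1,4,1,1,1,4)
P² = 576/35
sum k=0..1:
  [0] +1/24 = 1/24
  [1] −1/6 = -1/6
S = -1/8
C² = P²·S² = 9/35 ; C = -0.507093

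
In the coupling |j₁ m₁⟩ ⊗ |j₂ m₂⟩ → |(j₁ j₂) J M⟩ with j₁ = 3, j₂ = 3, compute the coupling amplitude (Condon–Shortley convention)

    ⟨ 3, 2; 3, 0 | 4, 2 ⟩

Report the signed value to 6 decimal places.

j₁+j₂−J=2  J+j₁−j₂=4  J−j₁+j₂=4  j₁+j₂+J+1=11
(j₁±m₁, j₂±m₂, J±M) = (5,1,3,3,6,2)
P² = 124416/77
sum k=0..1:
  [0] +1/72 = 1/72
  [1] −1/96 = -1/96
S = 1/288
C² = P²·S² = 3/154 ; C = +0.139573

+0.139573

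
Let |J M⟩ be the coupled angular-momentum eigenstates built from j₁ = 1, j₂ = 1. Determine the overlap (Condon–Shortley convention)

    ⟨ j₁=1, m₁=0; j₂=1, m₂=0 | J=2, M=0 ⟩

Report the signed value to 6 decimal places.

+√(2/3) ≈ +0.816497

triangle: 0!×2!×2!/5! = 4/120
(j±m)!: 1!×1!×1!×1!×2!×2! = 4
prefactor² = (2J+1)×Δ×N² = 2/3
  k=0: +1/(0!×0!×1!×1!×1!×1!) = 1
Σ = 1  ⇒  CG² = 2/3×1² = 2/3
CG = +√(2/3) = +0.816497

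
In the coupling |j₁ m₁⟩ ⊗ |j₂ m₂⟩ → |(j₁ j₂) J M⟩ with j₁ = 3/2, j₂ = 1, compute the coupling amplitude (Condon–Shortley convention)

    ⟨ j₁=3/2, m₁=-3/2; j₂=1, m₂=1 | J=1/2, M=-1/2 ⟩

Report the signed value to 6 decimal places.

j₁+j₂−J=2  J+j₁−j₂=1  J−j₁+j₂=0  j₁+j₂+J+1=4
(j₁±m₁, j₂±m₂, J±M) = (0,3,2,0,0,1)
P² = 2
sum k=2..2:
  [2] +1/2 = 1/2
S = 1/2
C² = P²·S² = 1/2 ; C = +0.707107

+0.707107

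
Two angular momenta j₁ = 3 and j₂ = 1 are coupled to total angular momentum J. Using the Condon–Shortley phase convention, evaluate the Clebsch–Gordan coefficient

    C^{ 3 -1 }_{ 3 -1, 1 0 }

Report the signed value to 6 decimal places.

-0.288675  (= −√(1/12))

triangle: 1!*5!*1!/8! = 120/40320
(j±m)!: 2!*4!*1!*1!*2!*4! = 2304
prefactor² = (2J+1)*Δ*N² = 48
  k=0: +1/(0!*1!*4!*1!*1!*0!) = 1/24
  k=1: −1/(1!*0!*3!*0!*2!*1!) = -1/12
Σ = -1/24  ⇒  CG² = 48*(-1/24)² = 1/12
CG = −√(1/12) = -0.288675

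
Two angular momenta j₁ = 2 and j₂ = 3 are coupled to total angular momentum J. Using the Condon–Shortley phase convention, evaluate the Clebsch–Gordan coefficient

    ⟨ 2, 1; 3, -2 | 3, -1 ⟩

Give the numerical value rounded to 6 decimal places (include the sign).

+0.500000

triangle: 2!×2!×4!/9! = 96/362880
(j±m)!: 3!×1!×1!×5!×2!×4! = 34560
prefactor² = (2J+1)×Δ×N² = 64
  k=0: +1/(0!×2!×1!×1!×1!×3!) = 1/12
  k=1: −1/(1!×1!×0!×0!×2!×4!) = -1/48
Σ = 1/16  ⇒  CG² = 64×1/16² = 1/4
CG = +√(1/4) = +0.500000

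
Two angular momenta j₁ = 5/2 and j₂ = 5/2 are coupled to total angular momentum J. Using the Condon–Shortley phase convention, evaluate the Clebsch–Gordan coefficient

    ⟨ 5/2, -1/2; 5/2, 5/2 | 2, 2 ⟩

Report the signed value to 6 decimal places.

−√(5/28) = -0.422577

triangle: 3!×2!×2!/8! = 24/40320
(j±m)!: 2!×3!×5!×0!×4!×0! = 34560
prefactor² = (2J+1)×Δ×N² = 720/7
  k=3: −1/(3!×0!×0!×2!×2!×0!) = -1/24
Σ = -1/24  ⇒  CG² = 720/7×(-1/24)² = 5/28
CG = −√(5/28) = -0.422577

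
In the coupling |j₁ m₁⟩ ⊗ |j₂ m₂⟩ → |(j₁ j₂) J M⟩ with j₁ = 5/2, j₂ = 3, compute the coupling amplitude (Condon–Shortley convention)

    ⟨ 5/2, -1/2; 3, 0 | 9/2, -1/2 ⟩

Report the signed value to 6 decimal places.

−√(10/231) = -0.208063

j₁+j₂−J=1  J+j₁−j₂=4  J−j₁+j₂=5  j₁+j₂+J+1=11
(j₁±m₁, j₂±m₂, J±M) = (2,3,3,3,4,5)
P² = 69120/77
sum k=0..1:
  [0] +1/72 = 1/72
  [1] −1/48 = -1/48
S = -1/144
C² = P²·S² = 10/231 ; C = -0.208063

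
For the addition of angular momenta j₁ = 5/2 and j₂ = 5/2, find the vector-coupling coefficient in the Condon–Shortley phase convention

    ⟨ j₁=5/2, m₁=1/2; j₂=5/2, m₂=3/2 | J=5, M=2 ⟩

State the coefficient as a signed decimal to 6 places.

+√(5/12) ≈ +0.645497

√[11·0!5!5!/11! · 3!2!4!1!7!3!] = √(34560)
  +(−1)^0/∏(0,0,2,4,3,1)! = 1/288  (running 1/288)
⟨..|..⟩ = √(34560)·(1/288) = +0.645497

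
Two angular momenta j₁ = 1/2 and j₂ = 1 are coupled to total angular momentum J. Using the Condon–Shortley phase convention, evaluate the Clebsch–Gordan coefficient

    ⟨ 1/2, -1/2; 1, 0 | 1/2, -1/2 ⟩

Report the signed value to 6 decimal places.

√[2·1!0!1!/3! · 0!1!1!1!0!1!] = √(1/3)
  +(−1)^1/∏(1,0,0,0,0,1)! = -1  (running -1)
⟨..|..⟩ = √(1/3)·(-1) = -0.577350

-0.577350  (= −√(1/3))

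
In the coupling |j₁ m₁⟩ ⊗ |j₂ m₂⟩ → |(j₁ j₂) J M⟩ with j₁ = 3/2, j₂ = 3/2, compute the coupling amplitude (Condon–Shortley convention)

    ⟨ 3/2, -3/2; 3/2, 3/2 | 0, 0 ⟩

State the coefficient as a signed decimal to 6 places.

√[1·3!0!0!/4! · 0!3!3!0!0!0!] = √(9)
  +(−1)^3/∏(3,0,0,0,0,0)! = -1/6  (running -1/6)
⟨..|..⟩ = √(9)·(-1/6) = -0.500000

−√(1/4) ≈ -0.500000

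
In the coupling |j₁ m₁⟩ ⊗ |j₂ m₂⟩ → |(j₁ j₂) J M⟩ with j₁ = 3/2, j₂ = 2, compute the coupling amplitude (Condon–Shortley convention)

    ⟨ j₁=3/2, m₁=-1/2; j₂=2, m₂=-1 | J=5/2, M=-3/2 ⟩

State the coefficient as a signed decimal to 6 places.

+0.169031  (= +√(1/35))

triangle: 1!·2!·3!/7! = 12/5040
(j±m)!: 1!·2!·1!·3!·1!·4! = 288
prefactor² = (2J+1)·Δ·N² = 144/35
  k=0: +1/(0!·1!·2!·1!·0!·2!) = 1/4
  k=1: −1/(1!·0!·1!·0!·1!·3!) = -1/6
Σ = 1/12  ⇒  CG² = 144/35·1/12² = 1/35
CG = +√(1/35) = +0.169031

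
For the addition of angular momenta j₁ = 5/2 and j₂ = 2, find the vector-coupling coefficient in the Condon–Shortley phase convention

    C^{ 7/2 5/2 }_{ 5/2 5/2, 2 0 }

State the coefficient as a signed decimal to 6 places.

j₁+j₂−J=1  J+j₁−j₂=4  J−j₁+j₂=3  j₁+j₂+J+1=9
(j₁±m₁, j₂±m₂, J±M) = (5,0,2,2,6,1)
P² = 7680/7
sum k=0..0:
  [0] +1/48 = 1/48
S = 1/48
C² = P²·S² = 10/21 ; C = +0.690066

+0.690066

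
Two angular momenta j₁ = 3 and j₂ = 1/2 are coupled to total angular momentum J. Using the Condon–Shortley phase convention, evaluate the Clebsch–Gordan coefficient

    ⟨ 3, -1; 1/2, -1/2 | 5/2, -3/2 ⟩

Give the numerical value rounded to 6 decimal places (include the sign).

j₁+j₂−J=1  J+j₁−j₂=5  J−j₁+j₂=0  j₁+j₂+J+1=7
(j₁±m₁, j₂±m₂, J±M) = (2,4,0,1,1,4)
P² = 1152/7
sum k=0..0:
  [0] +1/24 = 1/24
S = 1/24
C² = P²·S² = 2/7 ; C = +0.534522

+0.534522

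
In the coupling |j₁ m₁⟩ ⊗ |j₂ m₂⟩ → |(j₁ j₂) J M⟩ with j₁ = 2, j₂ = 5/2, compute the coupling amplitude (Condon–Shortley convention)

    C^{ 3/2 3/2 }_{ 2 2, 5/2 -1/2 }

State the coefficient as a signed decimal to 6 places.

√[4·3!1!2!/7! · 4!0!2!3!3!0!] = √(576/35)
  +(−1)^0/∏(0,3,0,2,1,0)! = 1/12  (running 1/12)
⟨..|..⟩ = √(576/35)·(1/12) = +0.338062

+0.338062  (= +√(4/35))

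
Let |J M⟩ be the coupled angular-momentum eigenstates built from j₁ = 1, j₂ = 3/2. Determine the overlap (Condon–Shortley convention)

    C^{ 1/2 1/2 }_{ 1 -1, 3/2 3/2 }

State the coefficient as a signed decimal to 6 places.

√[2·2!0!1!/4! · 0!2!3!0!1!0!] = √(2)
  +(−1)^2/∏(2,0,0,1,0,0)! = 1/2  (running 1/2)
⟨..|..⟩ = √(2)·(1/2) = +0.707107

+0.707107  (= +√(1/2))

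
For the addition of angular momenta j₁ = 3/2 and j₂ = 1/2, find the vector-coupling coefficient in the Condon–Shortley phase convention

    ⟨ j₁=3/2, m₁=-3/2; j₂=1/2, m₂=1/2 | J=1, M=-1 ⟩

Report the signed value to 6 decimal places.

j₁+j₂−J=1  J+j₁−j₂=2  J−j₁+j₂=0  j₁+j₂+J+1=4
(j₁±m₁, j₂±m₂, J±M) = (0,3,1,0,0,2)
P² = 3
sum k=1..1:
  [1] −1/2 = -1/2
S = -1/2
C² = P²·S² = 3/4 ; C = -0.866025

−√(3/4) ≈ -0.866025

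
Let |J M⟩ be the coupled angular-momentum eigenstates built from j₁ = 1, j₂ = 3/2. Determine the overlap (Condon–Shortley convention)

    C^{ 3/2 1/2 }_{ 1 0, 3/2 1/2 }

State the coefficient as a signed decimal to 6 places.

j₁+j₂−J=1  J+j₁−j₂=1  J−j₁+j₂=2  j₁+j₂+J+1=5
(j₁±m₁, j₂±m₂, J±M) = (1,1,2,1,2,1)
P² = 4/15
sum k=0..1:
  [0] +1/2 = 1/2
  [1] −1/1 = -1
S = -1/2
C² = P²·S² = 1/15 ; C = -0.258199

−√(1/15) ≈ -0.258199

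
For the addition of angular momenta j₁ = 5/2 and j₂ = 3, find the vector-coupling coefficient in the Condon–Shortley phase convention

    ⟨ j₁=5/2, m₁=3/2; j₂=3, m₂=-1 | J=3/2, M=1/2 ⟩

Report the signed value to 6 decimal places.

j₁+j₂−J=4  J+j₁−j₂=1  J−j₁+j₂=2  j₁+j₂+J+1=8
(j₁±m₁, j₂±m₂, J±M) = (4,1,2,4,2,1)
P² = 384/35
sum k=0..1:
  [0] +1/48 = 1/48
  [1] −1/6 = -1/6
S = -7/48
C² = P²·S² = 7/30 ; C = -0.483046

−√(7/30) = -0.483046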